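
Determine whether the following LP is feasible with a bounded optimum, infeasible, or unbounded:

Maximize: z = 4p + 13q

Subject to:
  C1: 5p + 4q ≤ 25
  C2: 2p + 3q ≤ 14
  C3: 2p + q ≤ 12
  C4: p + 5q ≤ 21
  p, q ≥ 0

Feasible with a bounded optimal solution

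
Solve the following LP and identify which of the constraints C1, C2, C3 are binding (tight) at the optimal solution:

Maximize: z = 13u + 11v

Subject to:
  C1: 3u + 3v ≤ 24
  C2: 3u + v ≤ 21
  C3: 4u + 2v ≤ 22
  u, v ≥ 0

At u = 3, v = 5, compute slack b - a·x for each constraint:
  C1: 24 − 24 = 0  (binding)
  C2: 21 − 14 = 7  (slack)
  C3: 22 − 22 = 0  (binding)

Optimal: u = 3, v = 5
Binding: C1, C3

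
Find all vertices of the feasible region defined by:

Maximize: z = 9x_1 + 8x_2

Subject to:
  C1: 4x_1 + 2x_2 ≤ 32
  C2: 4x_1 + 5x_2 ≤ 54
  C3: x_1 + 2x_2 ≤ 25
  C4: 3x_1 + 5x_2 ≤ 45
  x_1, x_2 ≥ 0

(0, 0), (8, 0), (5, 6), (0, 9)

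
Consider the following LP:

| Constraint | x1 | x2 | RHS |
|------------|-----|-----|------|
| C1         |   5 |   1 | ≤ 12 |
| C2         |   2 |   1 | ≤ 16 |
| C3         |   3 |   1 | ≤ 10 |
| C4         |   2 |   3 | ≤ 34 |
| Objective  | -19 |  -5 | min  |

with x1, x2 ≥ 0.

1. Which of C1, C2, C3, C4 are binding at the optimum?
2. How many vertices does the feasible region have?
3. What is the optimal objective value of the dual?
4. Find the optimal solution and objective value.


1. C1, C3
2. 4
3. -54
4. x1 = 1, x2 = 7, z = -54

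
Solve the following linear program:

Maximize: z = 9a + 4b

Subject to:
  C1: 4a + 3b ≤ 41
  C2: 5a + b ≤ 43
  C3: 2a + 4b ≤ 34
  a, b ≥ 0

Evaluate the objective at each vertex of the feasible region:
  z(0, 0) = 0
  z(8.6, 0) = 77.4
  z(8, 3) = 84  ←
  z(6.2, 5.4) = 77.4
  z(0, 8.5) = 34
The maximum is at a = 8, b = 3.

a = 8, b = 3, z = 84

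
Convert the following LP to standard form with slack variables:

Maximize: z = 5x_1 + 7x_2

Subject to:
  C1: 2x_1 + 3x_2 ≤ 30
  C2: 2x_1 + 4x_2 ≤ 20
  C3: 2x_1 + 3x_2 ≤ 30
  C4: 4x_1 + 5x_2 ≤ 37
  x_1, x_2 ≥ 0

max z = 5x_1 + 7x_2

s.t.
  2x_1 + 3x_2 + s1 = 30
  2x_1 + 4x_2 + s2 = 20
  2x_1 + 3x_2 + s3 = 30
  4x_1 + 5x_2 + s4 = 37
  x_1, x_2, s1, s2, s3, s4 ≥ 0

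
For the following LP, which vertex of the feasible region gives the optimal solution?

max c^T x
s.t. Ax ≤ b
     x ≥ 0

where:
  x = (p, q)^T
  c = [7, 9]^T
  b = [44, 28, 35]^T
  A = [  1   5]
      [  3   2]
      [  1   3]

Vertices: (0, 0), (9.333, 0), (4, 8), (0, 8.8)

Evaluate the objective at each vertex of the feasible region:
  z(0, 0) = 0
  z(9.333, 0) = 65.33
  z(4, 8) = 100  ←
  z(0, 8.8) = 79.2
The maximum is at p = 4, q = 8.

(4, 8)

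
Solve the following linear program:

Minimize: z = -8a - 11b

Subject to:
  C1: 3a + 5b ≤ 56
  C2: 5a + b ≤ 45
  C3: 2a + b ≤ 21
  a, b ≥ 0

Evaluate the objective at each vertex of the feasible region:
  z(0, 0) = 0
  z(9, 0) = -72
  z(8, 5) = -119
  z(7, 7) = -133  ←
  z(0, 11.2) = -123.2
The minimum is at a = 7, b = 7.

a = 7, b = 7, z = -133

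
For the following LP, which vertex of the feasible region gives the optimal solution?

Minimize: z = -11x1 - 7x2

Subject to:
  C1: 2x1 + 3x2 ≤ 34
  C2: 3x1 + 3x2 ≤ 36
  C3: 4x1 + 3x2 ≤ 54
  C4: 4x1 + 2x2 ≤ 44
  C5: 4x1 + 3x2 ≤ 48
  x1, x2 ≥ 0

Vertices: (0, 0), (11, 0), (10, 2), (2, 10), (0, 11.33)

Evaluate the objective at each vertex of the feasible region:
  z(0, 0) = 0
  z(11, 0) = -121
  z(10, 2) = -124  ←
  z(2, 10) = -92
  z(0, 11.33) = -79.33
The minimum is at x1 = 10, x2 = 2.

(10, 2)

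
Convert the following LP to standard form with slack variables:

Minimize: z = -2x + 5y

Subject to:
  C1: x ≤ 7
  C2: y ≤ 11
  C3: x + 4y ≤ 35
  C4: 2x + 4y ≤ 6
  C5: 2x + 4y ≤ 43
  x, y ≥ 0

min z = -2x + 5y

s.t.
  x + s1 = 7
  y + s2 = 11
  x + 4y + s3 = 35
  2x + 4y + s4 = 6
  2x + 4y + s5 = 43
  x, y, s1, s2, s3, s4, s5 ≥ 0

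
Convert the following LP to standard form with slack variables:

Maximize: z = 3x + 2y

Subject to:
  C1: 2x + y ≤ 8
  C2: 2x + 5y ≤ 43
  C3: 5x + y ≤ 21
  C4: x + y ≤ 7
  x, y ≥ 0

max z = 3x + 2y

s.t.
  2x + y + s1 = 8
  2x + 5y + s2 = 43
  5x + y + s3 = 21
  x + y + s4 = 7
  x, y, s1, s2, s3, s4 ≥ 0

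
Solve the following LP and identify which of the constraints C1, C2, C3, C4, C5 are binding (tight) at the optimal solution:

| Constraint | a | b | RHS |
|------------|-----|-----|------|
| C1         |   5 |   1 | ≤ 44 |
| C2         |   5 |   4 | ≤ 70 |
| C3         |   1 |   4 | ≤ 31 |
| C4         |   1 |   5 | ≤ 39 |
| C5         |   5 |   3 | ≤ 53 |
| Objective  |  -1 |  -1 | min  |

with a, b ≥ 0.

At a = 7, b = 6, compute slack b - a·x for each constraint:
  C1: 44 − 41 = 3  (slack)
  C2: 70 − 59 = 11  (slack)
  C3: 31 − 31 = 0  (binding)
  C4: 39 − 37 = 2  (slack)
  C5: 53 − 53 = 0  (binding)

Optimal: a = 7, b = 6
Binding: C3, C5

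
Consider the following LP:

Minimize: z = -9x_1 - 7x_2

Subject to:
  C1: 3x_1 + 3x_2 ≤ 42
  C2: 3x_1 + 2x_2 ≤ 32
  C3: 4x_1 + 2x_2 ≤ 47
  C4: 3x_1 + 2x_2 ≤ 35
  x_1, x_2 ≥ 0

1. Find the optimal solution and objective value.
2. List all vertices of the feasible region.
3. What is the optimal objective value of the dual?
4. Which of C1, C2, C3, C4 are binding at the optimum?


1. x_1 = 4, x_2 = 10, z = -106
2. (0, 0), (10.67, 0), (4, 10), (0, 14)
3. -106
4. C1, C2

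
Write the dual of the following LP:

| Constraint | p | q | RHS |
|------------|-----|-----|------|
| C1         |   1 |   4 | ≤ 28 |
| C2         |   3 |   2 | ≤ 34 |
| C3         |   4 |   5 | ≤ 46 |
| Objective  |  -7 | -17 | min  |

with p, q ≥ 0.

Primal min cᵀx s.t. Ax ≤ b, x ≥ 0  →  Dual max −bᵀy s.t. Aᵀy ≥ −c, y ≥ 0.

Maximize: z = -28y1 - 34y2 - 46y3

Subject to:
  y1 + 3y2 + 4y3 ≥ 7
  4y1 + 2y2 + 5y3 ≥ 17
  y1, y2, y3 ≥ 0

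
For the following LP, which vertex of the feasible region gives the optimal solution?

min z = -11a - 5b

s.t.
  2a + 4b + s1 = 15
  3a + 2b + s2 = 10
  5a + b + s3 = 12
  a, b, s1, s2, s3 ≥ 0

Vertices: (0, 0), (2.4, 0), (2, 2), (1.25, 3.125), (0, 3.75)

Evaluate the objective at each vertex of the feasible region:
  z(0, 0) = 0
  z(2.4, 0) = -26.4
  z(2, 2) = -32  ←
  z(1.25, 3.125) = -29.38
  z(0, 3.75) = -18.75
The minimum is at a = 2, b = 2.

(2, 2)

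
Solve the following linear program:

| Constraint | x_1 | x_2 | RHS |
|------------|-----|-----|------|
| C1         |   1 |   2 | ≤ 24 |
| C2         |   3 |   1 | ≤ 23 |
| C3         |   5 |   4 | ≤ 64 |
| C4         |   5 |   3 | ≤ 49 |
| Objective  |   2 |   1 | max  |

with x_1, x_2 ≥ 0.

Evaluate the objective at each vertex of the feasible region:
  z(0, 0) = 0
  z(7.667, 0) = 15.33
  z(5, 8) = 18  ←
  z(3.714, 10.14) = 17.57
  z(0, 12) = 12
The maximum is at x_1 = 5, x_2 = 8.

x_1 = 5, x_2 = 8, z = 18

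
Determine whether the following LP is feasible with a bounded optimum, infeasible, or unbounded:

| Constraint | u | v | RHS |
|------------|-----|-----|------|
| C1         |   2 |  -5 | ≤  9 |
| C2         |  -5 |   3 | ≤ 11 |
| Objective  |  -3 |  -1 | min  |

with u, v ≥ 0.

Unbounded (objective can decrease without bound)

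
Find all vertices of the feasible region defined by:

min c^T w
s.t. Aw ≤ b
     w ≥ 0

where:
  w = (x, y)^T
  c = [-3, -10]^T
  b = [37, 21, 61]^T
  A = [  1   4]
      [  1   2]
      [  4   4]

(0, 0), (15.25, 0), (9.5, 5.75), (5, 8), (0, 9.25)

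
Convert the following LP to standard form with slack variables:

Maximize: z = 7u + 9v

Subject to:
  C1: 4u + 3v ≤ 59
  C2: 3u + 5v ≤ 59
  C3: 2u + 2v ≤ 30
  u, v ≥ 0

max z = 7u + 9v

s.t.
  4u + 3v + s1 = 59
  3u + 5v + s2 = 59
  2u + 2v + s3 = 30
  u, v, s1, s2, s3 ≥ 0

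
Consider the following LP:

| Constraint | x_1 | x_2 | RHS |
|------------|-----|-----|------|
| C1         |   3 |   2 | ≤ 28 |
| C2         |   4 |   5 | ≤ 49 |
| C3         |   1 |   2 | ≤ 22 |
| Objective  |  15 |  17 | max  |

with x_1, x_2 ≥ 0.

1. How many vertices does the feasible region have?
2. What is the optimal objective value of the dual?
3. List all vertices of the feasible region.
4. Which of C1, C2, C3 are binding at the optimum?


1. 4
2. 175
3. (0, 0), (9.333, 0), (6, 5), (0, 9.8)
4. C1, C2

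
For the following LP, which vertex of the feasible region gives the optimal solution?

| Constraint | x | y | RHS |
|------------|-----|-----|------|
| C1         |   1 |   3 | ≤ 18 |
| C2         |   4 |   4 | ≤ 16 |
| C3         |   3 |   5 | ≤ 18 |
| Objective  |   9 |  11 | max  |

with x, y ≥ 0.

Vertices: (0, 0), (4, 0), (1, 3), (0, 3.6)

Evaluate the objective at each vertex of the feasible region:
  z(0, 0) = 0
  z(4, 0) = 36
  z(1, 3) = 42  ←
  z(0, 3.6) = 39.6
The maximum is at x = 1, y = 3.

(1, 3)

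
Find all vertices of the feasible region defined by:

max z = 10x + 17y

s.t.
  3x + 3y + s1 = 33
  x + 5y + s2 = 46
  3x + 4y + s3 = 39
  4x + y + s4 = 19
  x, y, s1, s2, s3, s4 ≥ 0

(0, 0), (4.75, 0), (2.846, 7.615), (1, 9), (0, 9.2)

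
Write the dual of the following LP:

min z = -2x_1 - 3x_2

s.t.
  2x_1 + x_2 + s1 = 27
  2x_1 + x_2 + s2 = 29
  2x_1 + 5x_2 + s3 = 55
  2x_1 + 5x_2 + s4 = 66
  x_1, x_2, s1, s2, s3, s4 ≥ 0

Primal min cᵀx s.t. Ax ≤ b, x ≥ 0  →  Dual max −bᵀy s.t. Aᵀy ≥ −c, y ≥ 0.

Maximize: z = -27y1 - 29y2 - 55y3 - 66y4

Subject to:
  2y1 + 2y2 + 2y3 + 2y4 ≥ 2
  y1 + y2 + 5y3 + 5y4 ≥ 3
  y1, y2, y3, y4 ≥ 0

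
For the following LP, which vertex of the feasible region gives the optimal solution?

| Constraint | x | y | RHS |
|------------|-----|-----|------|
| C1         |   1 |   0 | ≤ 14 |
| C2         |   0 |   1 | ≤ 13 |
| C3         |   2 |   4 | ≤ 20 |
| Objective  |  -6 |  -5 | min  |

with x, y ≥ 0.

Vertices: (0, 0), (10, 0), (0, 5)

Evaluate the objective at each vertex of the feasible region:
  z(0, 0) = 0
  z(10, 0) = -60  ←
  z(0, 5) = -25
The minimum is at x = 10, y = 0.

(10, 0)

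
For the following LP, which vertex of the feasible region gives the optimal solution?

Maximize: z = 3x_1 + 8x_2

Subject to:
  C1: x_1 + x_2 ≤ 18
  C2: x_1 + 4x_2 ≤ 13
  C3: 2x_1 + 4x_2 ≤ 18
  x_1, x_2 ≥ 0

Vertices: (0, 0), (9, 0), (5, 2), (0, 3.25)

Evaluate the objective at each vertex of the feasible region:
  z(0, 0) = 0
  z(9, 0) = 27
  z(5, 2) = 31  ←
  z(0, 3.25) = 26
The maximum is at x_1 = 5, x_2 = 2.

(5, 2)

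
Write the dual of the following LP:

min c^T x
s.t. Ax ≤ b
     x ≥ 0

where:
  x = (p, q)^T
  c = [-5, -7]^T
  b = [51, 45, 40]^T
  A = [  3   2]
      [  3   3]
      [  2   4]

Primal min cᵀx s.t. Ax ≤ b, x ≥ 0  →  Dual max −bᵀy s.t. Aᵀy ≥ −c, y ≥ 0.

Maximize: z = -51y1 - 45y2 - 40y3

Subject to:
  3y1 + 3y2 + 2y3 ≥ 5
  2y1 + 3y2 + 4y3 ≥ 7
  y1, y2, y3 ≥ 0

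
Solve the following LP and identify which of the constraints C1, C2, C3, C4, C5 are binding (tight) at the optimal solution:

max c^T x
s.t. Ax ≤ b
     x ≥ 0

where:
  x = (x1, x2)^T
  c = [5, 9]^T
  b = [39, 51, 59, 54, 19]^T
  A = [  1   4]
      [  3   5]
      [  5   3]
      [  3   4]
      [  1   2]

At x1 = 7, x2 = 6, compute slack b - a·x for each constraint:
  C1: 39 − 31 = 8  (slack)
  C2: 51 − 51 = 0  (binding)
  C3: 59 − 53 = 6  (slack)
  C4: 54 − 45 = 9  (slack)
  C5: 19 − 19 = 0  (binding)

Optimal: x1 = 7, x2 = 6
Binding: C2, C5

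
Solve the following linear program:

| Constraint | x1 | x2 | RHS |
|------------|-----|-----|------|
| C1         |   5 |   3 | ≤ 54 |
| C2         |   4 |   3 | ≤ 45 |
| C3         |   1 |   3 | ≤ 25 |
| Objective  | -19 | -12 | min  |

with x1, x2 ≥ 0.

Evaluate the objective at each vertex of the feasible region:
  z(0, 0) = 0
  z(10.8, 0) = -205.2
  z(9, 3) = -207  ←
  z(6.667, 6.111) = -200
  z(0, 8.333) = -100
The minimum is at x1 = 9, x2 = 3.

x1 = 9, x2 = 3, z = -207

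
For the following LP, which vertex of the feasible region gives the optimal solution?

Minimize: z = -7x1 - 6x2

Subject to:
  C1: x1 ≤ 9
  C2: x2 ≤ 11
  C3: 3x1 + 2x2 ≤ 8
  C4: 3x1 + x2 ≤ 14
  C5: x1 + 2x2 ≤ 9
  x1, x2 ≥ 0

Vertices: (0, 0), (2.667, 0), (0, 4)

Evaluate the objective at each vertex of the feasible region:
  z(0, 0) = 0
  z(2.667, 0) = -18.67
  z(0, 4) = -24  ←
The minimum is at x1 = 0, x2 = 4.

(0, 4)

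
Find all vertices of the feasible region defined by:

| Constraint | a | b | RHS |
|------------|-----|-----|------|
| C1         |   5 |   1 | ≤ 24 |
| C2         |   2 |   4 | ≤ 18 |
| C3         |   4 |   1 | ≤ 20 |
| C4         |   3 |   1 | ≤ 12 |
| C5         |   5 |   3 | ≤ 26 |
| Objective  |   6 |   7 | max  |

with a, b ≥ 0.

(0, 0), (4, 0), (3, 3), (0, 4.5)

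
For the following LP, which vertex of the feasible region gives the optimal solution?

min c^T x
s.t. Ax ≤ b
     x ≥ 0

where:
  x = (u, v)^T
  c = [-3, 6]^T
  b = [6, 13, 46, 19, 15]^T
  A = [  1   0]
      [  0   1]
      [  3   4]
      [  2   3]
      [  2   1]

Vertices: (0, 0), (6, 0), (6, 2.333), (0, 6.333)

Evaluate the objective at each vertex of the feasible region:
  z(0, 0) = 0
  z(6, 0) = -18  ←
  z(6, 2.333) = -4
  z(0, 6.333) = 38
The minimum is at u = 6, v = 0.

(6, 0)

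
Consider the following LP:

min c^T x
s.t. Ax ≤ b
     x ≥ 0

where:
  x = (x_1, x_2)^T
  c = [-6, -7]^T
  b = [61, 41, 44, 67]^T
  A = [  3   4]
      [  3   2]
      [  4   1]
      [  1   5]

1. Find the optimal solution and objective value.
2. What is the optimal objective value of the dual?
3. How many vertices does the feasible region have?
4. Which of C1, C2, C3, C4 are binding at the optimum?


1. x_1 = 7, x_2 = 10, z = -112
2. -112
3. 6
4. C1, C2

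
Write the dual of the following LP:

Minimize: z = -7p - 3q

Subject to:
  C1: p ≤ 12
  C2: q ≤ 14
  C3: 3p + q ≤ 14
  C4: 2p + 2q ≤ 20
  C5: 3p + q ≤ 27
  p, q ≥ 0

Primal min cᵀx s.t. Ax ≤ b, x ≥ 0  →  Dual max −bᵀy s.t. Aᵀy ≥ −c, y ≥ 0.

Maximize: z = -12y1 - 14y2 - 14y3 - 20y4 - 27y5

Subject to:
  y1 + 3y3 + 2y4 + 3y5 ≥ 7
  y2 + y3 + 2y4 + y5 ≥ 3
  y1, y2, y3, y4, y5 ≥ 0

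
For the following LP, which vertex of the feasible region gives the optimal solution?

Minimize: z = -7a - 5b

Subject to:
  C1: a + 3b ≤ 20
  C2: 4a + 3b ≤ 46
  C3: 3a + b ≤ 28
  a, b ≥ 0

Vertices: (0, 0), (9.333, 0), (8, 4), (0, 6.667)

Evaluate the objective at each vertex of the feasible region:
  z(0, 0) = 0
  z(9.333, 0) = -65.33
  z(8, 4) = -76  ←
  z(0, 6.667) = -33.33
The minimum is at a = 8, b = 4.

(8, 4)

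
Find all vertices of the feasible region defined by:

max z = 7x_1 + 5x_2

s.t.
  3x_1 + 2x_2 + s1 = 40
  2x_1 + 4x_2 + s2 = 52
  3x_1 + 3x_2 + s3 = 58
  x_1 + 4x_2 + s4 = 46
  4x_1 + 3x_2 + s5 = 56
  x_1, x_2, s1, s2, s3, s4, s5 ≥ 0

(0, 0), (13.33, 0), (8, 8), (6.8, 9.6), (6, 10), (0, 11.5)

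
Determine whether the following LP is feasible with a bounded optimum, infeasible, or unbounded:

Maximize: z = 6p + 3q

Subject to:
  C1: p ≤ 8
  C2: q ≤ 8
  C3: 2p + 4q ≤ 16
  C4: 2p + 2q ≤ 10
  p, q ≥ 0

Feasible with a bounded optimal solution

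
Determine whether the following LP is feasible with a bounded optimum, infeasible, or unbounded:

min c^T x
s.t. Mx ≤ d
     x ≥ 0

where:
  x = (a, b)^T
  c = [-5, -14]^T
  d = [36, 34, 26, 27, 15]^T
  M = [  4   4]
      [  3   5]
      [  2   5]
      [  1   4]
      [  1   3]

Feasible with a bounded optimal solution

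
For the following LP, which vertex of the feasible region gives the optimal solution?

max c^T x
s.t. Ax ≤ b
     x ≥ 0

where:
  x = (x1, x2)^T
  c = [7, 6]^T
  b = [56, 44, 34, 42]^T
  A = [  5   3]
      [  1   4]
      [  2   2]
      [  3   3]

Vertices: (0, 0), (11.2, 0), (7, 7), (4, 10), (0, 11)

Evaluate the objective at each vertex of the feasible region:
  z(0, 0) = 0
  z(11.2, 0) = 78.4
  z(7, 7) = 91  ←
  z(4, 10) = 88
  z(0, 11) = 66
The maximum is at x1 = 7, x2 = 7.

(7, 7)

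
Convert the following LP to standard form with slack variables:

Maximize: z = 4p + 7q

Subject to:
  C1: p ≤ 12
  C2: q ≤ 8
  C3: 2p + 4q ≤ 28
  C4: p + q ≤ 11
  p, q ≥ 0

max z = 4p + 7q

s.t.
  p + s1 = 12
  q + s2 = 8
  2p + 4q + s3 = 28
  p + q + s4 = 11
  p, q, s1, s2, s3, s4 ≥ 0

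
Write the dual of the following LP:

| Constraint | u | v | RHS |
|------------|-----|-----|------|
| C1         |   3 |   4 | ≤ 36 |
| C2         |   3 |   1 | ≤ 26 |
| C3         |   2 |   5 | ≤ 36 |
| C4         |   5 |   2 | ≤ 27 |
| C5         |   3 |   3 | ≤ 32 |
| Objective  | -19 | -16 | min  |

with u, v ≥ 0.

Primal min cᵀx s.t. Ax ≤ b, x ≥ 0  →  Dual max −bᵀy s.t. Aᵀy ≥ −c, y ≥ 0.

Maximize: z = -36y1 - 26y2 - 36y3 - 27y4 - 32y5

Subject to:
  3y1 + 3y2 + 2y3 + 5y4 + 3y5 ≥ 19
  4y1 + y2 + 5y3 + 2y4 + 3y5 ≥ 16
  y1, y2, y3, y4, y5 ≥ 0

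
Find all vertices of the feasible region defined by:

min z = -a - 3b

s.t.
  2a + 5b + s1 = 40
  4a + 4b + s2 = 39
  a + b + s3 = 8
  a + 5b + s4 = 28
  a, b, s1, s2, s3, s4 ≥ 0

(0, 0), (8, 0), (3, 5), (0, 5.6)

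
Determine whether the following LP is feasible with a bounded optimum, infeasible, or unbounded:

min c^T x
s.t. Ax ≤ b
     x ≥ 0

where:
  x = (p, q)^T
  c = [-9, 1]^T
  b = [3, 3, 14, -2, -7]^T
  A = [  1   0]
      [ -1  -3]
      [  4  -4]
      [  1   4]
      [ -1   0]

Infeasible (no feasible solution exists)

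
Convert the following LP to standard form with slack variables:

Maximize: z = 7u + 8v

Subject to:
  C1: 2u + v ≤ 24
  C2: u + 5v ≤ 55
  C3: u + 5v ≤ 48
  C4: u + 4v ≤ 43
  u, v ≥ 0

max z = 7u + 8v

s.t.
  2u + v + s1 = 24
  u + 5v + s2 = 55
  u + 5v + s3 = 48
  u + 4v + s4 = 43
  u, v, s1, s2, s3, s4 ≥ 0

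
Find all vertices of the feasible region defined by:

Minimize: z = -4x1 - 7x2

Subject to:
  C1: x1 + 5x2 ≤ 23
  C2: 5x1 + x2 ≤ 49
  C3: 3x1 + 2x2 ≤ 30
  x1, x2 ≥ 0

(0, 0), (9.8, 0), (9.714, 0.4286), (8, 3), (0, 4.6)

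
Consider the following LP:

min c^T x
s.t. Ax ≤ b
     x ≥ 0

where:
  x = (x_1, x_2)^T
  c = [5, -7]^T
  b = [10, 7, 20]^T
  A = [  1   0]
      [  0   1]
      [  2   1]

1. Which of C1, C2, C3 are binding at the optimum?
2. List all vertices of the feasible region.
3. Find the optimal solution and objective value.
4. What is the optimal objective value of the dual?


1. C2
2. (0, 0), (10, 0), (6.5, 7), (0, 7)
3. x_1 = 0, x_2 = 7, z = -49
4. -49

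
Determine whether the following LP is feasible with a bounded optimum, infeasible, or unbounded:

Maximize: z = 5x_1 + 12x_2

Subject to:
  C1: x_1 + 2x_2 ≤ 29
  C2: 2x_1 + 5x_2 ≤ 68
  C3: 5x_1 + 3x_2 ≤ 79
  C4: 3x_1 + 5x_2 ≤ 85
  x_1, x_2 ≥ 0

Feasible with a bounded optimal solution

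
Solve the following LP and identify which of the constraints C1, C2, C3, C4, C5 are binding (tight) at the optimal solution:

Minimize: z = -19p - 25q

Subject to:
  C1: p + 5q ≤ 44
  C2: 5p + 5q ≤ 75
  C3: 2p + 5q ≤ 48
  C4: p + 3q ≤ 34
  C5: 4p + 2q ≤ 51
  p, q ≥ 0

At p = 9, q = 6, compute slack b - a·x for each constraint:
  C1: 44 − 39 = 5  (slack)
  C2: 75 − 75 = 0  (binding)
  C3: 48 − 48 = 0  (binding)
  C4: 34 − 27 = 7  (slack)
  C5: 51 − 48 = 3  (slack)

Optimal: p = 9, q = 6
Binding: C2, C3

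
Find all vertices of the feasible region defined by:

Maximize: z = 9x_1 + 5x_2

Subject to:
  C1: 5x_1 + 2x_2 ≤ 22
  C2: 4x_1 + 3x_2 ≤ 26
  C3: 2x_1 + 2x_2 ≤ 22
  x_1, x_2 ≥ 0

(0, 0), (4.4, 0), (2, 6), (0, 8.667)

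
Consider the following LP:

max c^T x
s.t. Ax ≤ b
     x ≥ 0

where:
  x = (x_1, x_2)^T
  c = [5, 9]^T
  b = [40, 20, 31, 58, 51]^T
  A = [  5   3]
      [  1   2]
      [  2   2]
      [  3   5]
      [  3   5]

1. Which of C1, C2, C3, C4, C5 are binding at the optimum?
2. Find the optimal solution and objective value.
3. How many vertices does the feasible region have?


1. C2, C5
2. x_1 = 2, x_2 = 9, z = 91
3. 5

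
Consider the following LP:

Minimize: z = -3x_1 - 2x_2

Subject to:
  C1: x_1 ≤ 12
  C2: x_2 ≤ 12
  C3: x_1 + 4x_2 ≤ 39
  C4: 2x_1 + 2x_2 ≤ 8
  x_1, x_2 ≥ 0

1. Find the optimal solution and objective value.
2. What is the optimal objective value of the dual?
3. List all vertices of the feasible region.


1. x_1 = 4, x_2 = 0, z = -12
2. -12
3. (0, 0), (4, 0), (0, 4)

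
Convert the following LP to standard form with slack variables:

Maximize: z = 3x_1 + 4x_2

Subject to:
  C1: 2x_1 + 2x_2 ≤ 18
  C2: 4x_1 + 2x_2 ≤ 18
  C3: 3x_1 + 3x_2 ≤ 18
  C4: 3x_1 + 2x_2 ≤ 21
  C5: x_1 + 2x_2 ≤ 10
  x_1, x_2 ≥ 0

max z = 3x_1 + 4x_2

s.t.
  2x_1 + 2x_2 + s1 = 18
  4x_1 + 2x_2 + s2 = 18
  3x_1 + 3x_2 + s3 = 18
  3x_1 + 2x_2 + s4 = 21
  x_1 + 2x_2 + s5 = 10
  x_1, x_2, s1, s2, s3, s4, s5 ≥ 0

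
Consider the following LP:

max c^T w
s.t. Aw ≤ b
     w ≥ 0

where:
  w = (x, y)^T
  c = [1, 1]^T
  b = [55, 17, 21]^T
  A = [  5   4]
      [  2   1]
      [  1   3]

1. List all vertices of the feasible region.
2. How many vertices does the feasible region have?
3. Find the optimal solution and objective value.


1. (0, 0), (8.5, 0), (6, 5), (0, 7)
2. 4
3. x = 6, y = 5, z = 11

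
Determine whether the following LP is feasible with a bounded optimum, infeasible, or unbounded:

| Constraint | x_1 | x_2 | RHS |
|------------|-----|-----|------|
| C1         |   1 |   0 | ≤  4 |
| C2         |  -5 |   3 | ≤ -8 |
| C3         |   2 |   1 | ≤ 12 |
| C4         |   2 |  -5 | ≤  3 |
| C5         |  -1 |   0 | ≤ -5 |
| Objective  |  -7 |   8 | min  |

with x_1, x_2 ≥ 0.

Infeasible (no feasible solution exists)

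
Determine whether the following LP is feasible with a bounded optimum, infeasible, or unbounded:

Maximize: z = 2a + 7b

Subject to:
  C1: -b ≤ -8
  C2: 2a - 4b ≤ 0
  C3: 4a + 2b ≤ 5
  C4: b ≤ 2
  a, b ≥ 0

Infeasible (no feasible solution exists)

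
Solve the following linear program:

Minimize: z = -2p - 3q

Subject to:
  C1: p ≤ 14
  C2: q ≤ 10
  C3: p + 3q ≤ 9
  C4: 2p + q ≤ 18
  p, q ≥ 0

Evaluate the objective at each vertex of the feasible region:
  z(0, 0) = 0
  z(9, 0) = -18  ←
  z(0, 3) = -9
The minimum is at p = 9, q = 0.

p = 9, q = 0, z = -18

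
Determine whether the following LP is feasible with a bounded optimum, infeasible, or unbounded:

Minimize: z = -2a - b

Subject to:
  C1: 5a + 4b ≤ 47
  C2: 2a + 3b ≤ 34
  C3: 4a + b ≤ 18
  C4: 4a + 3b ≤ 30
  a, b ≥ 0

Feasible with a bounded optimal solution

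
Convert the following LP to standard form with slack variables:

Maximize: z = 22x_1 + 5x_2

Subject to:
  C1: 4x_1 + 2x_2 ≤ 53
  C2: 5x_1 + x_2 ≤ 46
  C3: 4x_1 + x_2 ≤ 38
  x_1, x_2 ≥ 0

max z = 22x_1 + 5x_2

s.t.
  4x_1 + 2x_2 + s1 = 53
  5x_1 + x_2 + s2 = 46
  4x_1 + x_2 + s3 = 38
  x_1, x_2, s1, s2, s3 ≥ 0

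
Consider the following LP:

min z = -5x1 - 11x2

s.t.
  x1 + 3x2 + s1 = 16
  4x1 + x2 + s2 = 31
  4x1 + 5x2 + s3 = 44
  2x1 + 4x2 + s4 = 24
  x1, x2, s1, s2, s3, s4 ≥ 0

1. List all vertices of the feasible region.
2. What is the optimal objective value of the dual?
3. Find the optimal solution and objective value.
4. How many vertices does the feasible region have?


1. (0, 0), (7.75, 0), (7.143, 2.429), (4, 4), (0, 5.333)
2. -64
3. x1 = 4, x2 = 4, z = -64
4. 5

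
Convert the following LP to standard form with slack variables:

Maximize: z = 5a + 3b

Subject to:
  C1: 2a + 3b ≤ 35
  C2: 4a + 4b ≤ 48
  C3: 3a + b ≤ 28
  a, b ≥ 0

max z = 5a + 3b

s.t.
  2a + 3b + s1 = 35
  4a + 4b + s2 = 48
  3a + b + s3 = 28
  a, b, s1, s2, s3 ≥ 0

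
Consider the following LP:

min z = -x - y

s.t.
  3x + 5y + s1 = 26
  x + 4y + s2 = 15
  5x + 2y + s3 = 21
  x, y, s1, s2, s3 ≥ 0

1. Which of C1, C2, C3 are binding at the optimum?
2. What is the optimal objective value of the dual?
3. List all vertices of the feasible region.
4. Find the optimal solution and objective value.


1. C2, C3
2. -6
3. (0, 0), (4.2, 0), (3, 3), (0, 3.75)
4. x = 3, y = 3, z = -6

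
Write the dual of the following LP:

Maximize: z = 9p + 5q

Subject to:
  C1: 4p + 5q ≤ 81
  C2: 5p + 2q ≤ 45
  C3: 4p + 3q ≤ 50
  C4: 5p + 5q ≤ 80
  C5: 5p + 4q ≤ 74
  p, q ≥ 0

Primal max cᵀx s.t. Ax ≤ b, x ≥ 0  →  Dual min bᵀy s.t. Aᵀy ≥ c, y ≥ 0.

Minimize: z = 81y1 + 45y2 + 50y3 + 80y4 + 74y5

Subject to:
  4y1 + 5y2 + 4y3 + 5y4 + 5y5 ≥ 9
  5y1 + 2y2 + 3y3 + 5y4 + 4y5 ≥ 5
  y1, y2, y3, y4, y5 ≥ 0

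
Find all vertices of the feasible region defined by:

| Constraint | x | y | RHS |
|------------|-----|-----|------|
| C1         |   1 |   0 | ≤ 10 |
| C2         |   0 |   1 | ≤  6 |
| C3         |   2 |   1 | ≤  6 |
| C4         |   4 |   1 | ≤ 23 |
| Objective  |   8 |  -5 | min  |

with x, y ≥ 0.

(0, 0), (3, 0), (0, 6)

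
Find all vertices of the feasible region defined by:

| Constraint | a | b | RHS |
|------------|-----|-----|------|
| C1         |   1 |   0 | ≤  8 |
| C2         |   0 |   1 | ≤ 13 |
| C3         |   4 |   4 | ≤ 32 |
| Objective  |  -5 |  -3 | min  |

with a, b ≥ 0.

(0, 0), (8, 0), (0, 8)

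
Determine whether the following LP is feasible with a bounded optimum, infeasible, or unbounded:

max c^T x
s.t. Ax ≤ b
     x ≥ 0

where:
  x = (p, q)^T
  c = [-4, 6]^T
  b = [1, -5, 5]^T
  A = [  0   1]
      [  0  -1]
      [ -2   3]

Infeasible (no feasible solution exists)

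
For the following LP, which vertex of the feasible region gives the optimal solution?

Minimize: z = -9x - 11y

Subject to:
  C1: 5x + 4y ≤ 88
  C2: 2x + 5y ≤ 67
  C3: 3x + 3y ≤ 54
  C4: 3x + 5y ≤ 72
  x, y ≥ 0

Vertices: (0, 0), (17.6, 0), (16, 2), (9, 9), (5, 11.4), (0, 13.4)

Evaluate the objective at each vertex of the feasible region:
  z(0, 0) = 0
  z(17.6, 0) = -158.4
  z(16, 2) = -166
  z(9, 9) = -180  ←
  z(5, 11.4) = -170.4
  z(0, 13.4) = -147.4
The minimum is at x = 9, y = 9.

(9, 9)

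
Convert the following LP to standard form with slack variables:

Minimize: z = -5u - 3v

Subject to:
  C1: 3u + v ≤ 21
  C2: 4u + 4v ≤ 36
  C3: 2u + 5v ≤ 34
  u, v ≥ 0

min z = -5u - 3v

s.t.
  3u + v + s1 = 21
  4u + 4v + s2 = 36
  2u + 5v + s3 = 34
  u, v, s1, s2, s3 ≥ 0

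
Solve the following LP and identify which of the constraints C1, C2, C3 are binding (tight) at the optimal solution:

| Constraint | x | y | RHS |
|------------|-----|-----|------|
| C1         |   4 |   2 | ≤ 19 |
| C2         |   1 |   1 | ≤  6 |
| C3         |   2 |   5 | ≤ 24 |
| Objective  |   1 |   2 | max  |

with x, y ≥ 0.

At x = 2, y = 4, compute slack b - a·x for each constraint:
  C1: 19 − 16 = 3  (slack)
  C2: 6 − 6 = 0  (binding)
  C3: 24 − 24 = 0  (binding)

Optimal: x = 2, y = 4
Binding: C2, C3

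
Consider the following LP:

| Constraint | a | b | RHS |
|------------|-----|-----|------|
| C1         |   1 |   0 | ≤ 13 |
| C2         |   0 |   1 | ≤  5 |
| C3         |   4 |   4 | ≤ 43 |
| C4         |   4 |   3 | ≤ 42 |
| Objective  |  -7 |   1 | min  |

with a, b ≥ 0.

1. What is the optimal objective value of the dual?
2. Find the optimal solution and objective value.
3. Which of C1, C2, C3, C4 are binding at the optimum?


1. -73.5
2. a = 10.5, b = 0, z = -73.5
3. C4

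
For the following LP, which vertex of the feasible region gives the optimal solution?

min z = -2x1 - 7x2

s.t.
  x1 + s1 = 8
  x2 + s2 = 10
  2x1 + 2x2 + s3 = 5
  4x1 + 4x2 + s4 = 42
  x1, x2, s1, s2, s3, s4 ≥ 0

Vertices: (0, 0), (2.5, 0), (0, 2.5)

Evaluate the objective at each vertex of the feasible region:
  z(0, 0) = 0
  z(2.5, 0) = -5
  z(0, 2.5) = -17.5  ←
The minimum is at x1 = 0, x2 = 2.5.

(0, 2.5)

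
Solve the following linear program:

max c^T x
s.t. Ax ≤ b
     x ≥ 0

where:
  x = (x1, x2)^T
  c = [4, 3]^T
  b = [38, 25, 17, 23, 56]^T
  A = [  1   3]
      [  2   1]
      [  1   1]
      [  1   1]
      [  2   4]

Evaluate the objective at each vertex of the feasible region:
  z(0, 0) = 0
  z(12.5, 0) = 50
  z(8, 9) = 59  ←
  z(6.5, 10.5) = 57.5
  z(0, 12.67) = 38
The maximum is at x1 = 8, x2 = 9.

x1 = 8, x2 = 9, z = 59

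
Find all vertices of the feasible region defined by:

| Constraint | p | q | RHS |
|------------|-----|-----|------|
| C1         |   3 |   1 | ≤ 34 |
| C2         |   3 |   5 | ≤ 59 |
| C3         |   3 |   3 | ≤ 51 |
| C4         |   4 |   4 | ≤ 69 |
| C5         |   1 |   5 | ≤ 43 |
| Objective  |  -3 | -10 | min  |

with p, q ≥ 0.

(0, 0), (11.33, 0), (9.25, 6.25), (8, 7), (0, 8.6)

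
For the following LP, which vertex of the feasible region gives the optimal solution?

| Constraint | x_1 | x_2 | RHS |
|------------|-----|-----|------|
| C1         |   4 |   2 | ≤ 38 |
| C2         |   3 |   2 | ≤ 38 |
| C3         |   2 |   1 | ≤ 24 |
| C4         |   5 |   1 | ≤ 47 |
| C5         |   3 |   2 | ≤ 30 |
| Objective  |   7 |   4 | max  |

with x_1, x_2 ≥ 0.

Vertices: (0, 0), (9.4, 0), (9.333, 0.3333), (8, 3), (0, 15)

Evaluate the objective at each vertex of the feasible region:
  z(0, 0) = 0
  z(9.4, 0) = 65.8
  z(9.333, 0.3333) = 66.67
  z(8, 3) = 68  ←
  z(0, 15) = 60
The maximum is at x_1 = 8, x_2 = 3.

(8, 3)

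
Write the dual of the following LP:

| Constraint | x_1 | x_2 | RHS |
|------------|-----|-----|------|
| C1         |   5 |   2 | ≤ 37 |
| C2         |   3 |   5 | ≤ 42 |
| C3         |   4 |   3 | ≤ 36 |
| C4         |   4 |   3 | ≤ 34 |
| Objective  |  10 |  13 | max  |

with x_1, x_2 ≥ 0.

Primal max cᵀx s.t. Ax ≤ b, x ≥ 0  →  Dual min bᵀy s.t. Aᵀy ≥ c, y ≥ 0.

Minimize: z = 37y1 + 42y2 + 36y3 + 34y4

Subject to:
  5y1 + 3y2 + 4y3 + 4y4 ≥ 10
  2y1 + 5y2 + 3y3 + 3y4 ≥ 13
  y1, y2, y3, y4 ≥ 0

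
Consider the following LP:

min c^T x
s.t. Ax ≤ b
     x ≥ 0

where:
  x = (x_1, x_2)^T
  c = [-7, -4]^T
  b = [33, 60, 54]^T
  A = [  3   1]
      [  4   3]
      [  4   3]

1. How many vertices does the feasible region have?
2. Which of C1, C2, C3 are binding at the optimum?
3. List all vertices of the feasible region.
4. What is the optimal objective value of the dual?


1. 4
2. C1, C3
3. (0, 0), (11, 0), (9, 6), (0, 18)
4. -87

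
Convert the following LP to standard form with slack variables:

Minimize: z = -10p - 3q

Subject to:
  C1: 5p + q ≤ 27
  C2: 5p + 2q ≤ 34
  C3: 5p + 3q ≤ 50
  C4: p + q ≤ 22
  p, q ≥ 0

min z = -10p - 3q

s.t.
  5p + q + s1 = 27
  5p + 2q + s2 = 34
  5p + 3q + s3 = 50
  p + q + s4 = 22
  p, q, s1, s2, s3, s4 ≥ 0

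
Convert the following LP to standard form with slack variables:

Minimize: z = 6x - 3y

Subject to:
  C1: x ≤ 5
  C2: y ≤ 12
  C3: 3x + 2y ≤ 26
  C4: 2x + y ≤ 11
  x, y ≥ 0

min z = 6x - 3y

s.t.
  x + s1 = 5
  y + s2 = 12
  3x + 2y + s3 = 26
  2x + y + s4 = 11
  x, y, s1, s2, s3, s4 ≥ 0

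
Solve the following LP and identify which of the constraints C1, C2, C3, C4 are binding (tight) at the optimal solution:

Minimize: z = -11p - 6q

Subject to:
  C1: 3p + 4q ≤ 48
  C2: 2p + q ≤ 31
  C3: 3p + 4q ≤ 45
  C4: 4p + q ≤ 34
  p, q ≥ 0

At p = 7, q = 6, compute slack b - a·x for each constraint:
  C1: 48 − 45 = 3  (slack)
  C2: 31 − 20 = 11  (slack)
  C3: 45 − 45 = 0  (binding)
  C4: 34 − 34 = 0  (binding)

Optimal: p = 7, q = 6
Binding: C3, C4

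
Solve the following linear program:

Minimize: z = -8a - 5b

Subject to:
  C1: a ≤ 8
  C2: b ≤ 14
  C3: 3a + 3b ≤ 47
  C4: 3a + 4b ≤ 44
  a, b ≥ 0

Evaluate the objective at each vertex of the feasible region:
  z(0, 0) = 0
  z(8, 0) = -64
  z(8, 5) = -89  ←
  z(0, 11) = -55
The minimum is at a = 8, b = 5.

a = 8, b = 5, z = -89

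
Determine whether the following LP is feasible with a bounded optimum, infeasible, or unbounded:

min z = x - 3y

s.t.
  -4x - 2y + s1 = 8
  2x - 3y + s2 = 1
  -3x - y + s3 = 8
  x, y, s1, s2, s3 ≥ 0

Unbounded (objective can decrease without bound)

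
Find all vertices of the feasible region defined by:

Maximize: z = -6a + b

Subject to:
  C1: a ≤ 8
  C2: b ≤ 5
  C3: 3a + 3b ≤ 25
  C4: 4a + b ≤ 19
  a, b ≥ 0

(0, 0), (4.75, 0), (3.556, 4.778), (3.333, 5), (0, 5)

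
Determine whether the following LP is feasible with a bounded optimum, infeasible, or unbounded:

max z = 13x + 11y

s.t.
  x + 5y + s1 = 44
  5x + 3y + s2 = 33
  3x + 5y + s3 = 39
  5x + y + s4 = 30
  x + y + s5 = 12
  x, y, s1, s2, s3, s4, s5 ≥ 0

Feasible with a bounded optimal solution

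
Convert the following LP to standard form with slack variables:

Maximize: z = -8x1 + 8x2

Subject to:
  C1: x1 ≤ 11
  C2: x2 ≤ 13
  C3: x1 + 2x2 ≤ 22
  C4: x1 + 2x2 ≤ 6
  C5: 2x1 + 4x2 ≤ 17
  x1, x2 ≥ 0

max z = -8x1 + 8x2

s.t.
  x1 + s1 = 11
  x2 + s2 = 13
  x1 + 2x2 + s3 = 22
  x1 + 2x2 + s4 = 6
  2x1 + 4x2 + s5 = 17
  x1, x2, s1, s2, s3, s4, s5 ≥ 0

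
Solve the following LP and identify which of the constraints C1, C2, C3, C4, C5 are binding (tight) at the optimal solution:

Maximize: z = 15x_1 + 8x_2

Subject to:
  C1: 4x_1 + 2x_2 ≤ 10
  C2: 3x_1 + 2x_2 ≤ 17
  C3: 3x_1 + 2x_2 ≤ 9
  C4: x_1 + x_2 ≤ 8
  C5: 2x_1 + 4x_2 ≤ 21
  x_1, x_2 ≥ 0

At x_1 = 1, x_2 = 3, compute slack b - a·x for each constraint:
  C1: 10 − 10 = 0  (binding)
  C2: 17 − 9 = 8  (slack)
  C3: 9 − 9 = 0  (binding)
  C4: 8 − 4 = 4  (slack)
  C5: 21 − 14 = 7  (slack)

Optimal: x_1 = 1, x_2 = 3
Binding: C1, C3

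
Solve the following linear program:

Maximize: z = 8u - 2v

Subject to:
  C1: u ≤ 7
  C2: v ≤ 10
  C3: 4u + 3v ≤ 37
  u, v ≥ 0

Evaluate the objective at each vertex of the feasible region:
  z(0, 0) = 0
  z(7, 0) = 56  ←
  z(7, 3) = 50
  z(1.75, 10) = -6
  z(0, 10) = -20
The maximum is at u = 7, v = 0.

u = 7, v = 0, z = 56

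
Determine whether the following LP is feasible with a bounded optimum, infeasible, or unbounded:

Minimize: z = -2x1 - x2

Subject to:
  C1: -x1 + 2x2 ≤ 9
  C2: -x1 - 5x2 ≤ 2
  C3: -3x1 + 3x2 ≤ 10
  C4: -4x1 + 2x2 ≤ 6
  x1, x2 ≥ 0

Unbounded (objective can decrease without bound)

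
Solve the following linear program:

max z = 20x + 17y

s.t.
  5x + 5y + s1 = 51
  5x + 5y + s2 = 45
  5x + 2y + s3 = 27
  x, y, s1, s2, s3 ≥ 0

Evaluate the objective at each vertex of the feasible region:
  z(0, 0) = 0
  z(5.4, 0) = 108
  z(3, 6) = 162  ←
  z(0, 9) = 153
The maximum is at x = 3, y = 6.

x = 3, y = 6, z = 162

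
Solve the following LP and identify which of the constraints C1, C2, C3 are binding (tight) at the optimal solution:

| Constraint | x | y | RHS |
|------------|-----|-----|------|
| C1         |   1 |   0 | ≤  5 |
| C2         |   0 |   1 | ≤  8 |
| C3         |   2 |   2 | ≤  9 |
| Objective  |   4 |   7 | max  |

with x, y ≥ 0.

At x = 0, y = 4.5, compute slack b - a·x for each constraint:
  C1: 5 − 0 = 5  (slack)
  C2: 8 − 4.5 = 3.5  (slack)
  C3: 9 − 9 = 0  (binding)

Optimal: x = 0, y = 4.5
Binding: C3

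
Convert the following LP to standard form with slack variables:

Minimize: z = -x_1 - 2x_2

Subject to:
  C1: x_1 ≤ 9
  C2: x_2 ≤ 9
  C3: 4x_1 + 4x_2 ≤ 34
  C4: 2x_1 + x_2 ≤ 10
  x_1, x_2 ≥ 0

min z = -x_1 - 2x_2

s.t.
  x_1 + s1 = 9
  x_2 + s2 = 9
  4x_1 + 4x_2 + s3 = 34
  2x_1 + x_2 + s4 = 10
  x_1, x_2, s1, s2, s3, s4 ≥ 0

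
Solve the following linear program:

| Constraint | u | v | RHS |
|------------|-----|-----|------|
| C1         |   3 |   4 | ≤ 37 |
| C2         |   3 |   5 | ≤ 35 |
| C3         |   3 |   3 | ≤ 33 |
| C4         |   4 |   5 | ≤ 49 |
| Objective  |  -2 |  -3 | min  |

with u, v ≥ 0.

Evaluate the objective at each vertex of the feasible region:
  z(0, 0) = 0
  z(11, 0) = -22
  z(10, 1) = -23  ←
  z(0, 7) = -21
The minimum is at u = 10, v = 1.

u = 10, v = 1, z = -23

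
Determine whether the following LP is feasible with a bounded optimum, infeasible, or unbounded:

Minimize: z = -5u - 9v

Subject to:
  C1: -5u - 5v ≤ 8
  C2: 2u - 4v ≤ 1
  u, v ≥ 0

Unbounded (objective can decrease without bound)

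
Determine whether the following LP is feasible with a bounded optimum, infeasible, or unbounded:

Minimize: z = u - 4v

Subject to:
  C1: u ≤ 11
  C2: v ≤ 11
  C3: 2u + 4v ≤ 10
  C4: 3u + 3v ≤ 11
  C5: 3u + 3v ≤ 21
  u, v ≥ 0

Feasible with a bounded optimal solution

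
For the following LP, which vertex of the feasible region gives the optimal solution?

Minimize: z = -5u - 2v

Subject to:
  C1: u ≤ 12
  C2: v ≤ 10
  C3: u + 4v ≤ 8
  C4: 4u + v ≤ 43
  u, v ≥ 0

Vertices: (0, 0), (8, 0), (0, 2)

Evaluate the objective at each vertex of the feasible region:
  z(0, 0) = 0
  z(8, 0) = -40  ←
  z(0, 2) = -4
The minimum is at u = 8, v = 0.

(8, 0)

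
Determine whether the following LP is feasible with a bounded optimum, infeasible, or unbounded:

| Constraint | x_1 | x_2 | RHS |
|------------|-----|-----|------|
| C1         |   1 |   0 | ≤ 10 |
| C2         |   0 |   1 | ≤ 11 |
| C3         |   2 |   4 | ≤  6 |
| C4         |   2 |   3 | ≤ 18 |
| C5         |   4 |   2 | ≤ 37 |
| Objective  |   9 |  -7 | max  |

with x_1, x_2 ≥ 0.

Feasible with a bounded optimal solution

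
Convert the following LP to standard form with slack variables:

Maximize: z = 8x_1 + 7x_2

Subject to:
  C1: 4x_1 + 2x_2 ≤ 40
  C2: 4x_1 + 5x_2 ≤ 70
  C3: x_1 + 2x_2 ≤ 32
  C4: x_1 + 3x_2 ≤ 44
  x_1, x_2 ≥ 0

max z = 8x_1 + 7x_2

s.t.
  4x_1 + 2x_2 + s1 = 40
  4x_1 + 5x_2 + s2 = 70
  x_1 + 2x_2 + s3 = 32
  x_1 + 3x_2 + s4 = 44
  x_1, x_2, s1, s2, s3, s4 ≥ 0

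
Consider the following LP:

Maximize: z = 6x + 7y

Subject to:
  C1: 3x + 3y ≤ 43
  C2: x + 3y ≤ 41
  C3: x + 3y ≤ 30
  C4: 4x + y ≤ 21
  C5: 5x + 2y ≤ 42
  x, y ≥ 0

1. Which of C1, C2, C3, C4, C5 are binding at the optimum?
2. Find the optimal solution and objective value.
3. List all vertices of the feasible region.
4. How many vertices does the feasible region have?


1. C3, C4
2. x = 3, y = 9, z = 81
3. (0, 0), (5.25, 0), (3, 9), (0, 10)
4. 4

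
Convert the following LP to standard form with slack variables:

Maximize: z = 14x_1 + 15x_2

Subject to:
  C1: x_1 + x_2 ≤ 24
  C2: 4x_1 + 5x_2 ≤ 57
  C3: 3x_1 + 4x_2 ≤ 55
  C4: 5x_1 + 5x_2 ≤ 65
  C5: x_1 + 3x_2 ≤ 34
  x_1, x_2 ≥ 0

max z = 14x_1 + 15x_2

s.t.
  x_1 + x_2 + s1 = 24
  4x_1 + 5x_2 + s2 = 57
  3x_1 + 4x_2 + s3 = 55
  5x_1 + 5x_2 + s4 = 65
  x_1 + 3x_2 + s5 = 34
  x_1, x_2, s1, s2, s3, s4, s5 ≥ 0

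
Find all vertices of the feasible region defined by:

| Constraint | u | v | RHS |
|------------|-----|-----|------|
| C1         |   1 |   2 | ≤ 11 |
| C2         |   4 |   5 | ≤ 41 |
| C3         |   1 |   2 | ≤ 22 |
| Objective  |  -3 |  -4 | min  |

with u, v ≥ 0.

(0, 0), (10.25, 0), (9, 1), (0, 5.5)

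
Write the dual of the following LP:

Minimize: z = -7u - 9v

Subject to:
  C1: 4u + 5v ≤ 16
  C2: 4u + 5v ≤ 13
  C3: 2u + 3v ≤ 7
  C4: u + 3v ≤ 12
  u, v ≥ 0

Primal min cᵀx s.t. Ax ≤ b, x ≥ 0  →  Dual max −bᵀy s.t. Aᵀy ≥ −c, y ≥ 0.

Maximize: z = -16y1 - 13y2 - 7y3 - 12y4

Subject to:
  4y1 + 4y2 + 2y3 + y4 ≥ 7
  5y1 + 5y2 + 3y3 + 3y4 ≥ 9
  y1, y2, y3, y4 ≥ 0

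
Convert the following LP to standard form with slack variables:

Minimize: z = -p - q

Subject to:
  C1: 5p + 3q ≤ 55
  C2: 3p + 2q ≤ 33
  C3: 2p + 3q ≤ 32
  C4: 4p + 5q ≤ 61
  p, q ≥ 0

min z = -p - q

s.t.
  5p + 3q + s1 = 55
  3p + 2q + s2 = 33
  2p + 3q + s3 = 32
  4p + 5q + s4 = 61
  p, q, s1, s2, s3, s4 ≥ 0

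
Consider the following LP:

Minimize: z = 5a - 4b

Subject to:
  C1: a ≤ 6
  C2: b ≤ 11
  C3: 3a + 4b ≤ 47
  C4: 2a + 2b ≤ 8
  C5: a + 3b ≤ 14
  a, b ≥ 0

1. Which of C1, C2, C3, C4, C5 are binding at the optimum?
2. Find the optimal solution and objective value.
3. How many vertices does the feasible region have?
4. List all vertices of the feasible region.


1. C4
2. a = 0, b = 4, z = -16
3. 3
4. (0, 0), (4, 0), (0, 4)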